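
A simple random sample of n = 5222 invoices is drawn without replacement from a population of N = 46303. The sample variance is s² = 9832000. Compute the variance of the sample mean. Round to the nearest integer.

Under SRS without replacement, Var(ȳ) = (1 − f)·s²/n with f = n/N = 5222/46303 = 0.11277887.
Var(ȳ) = (1 − 0.11277887)·9832000/5222 = 0.88722113·1882.8035 = 1670.4631.

1670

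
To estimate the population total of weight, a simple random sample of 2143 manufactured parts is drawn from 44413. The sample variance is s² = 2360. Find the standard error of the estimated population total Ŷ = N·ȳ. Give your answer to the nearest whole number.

Var(Ŷ) = N²·Var(ȳ) = N²·(1 − n/N)·s²/n.
f = 2143/44413 = 0.04825164; Var(ȳ) = 0.95174836·2360/2143 = 1.0481223.
Var(Ŷ) = 44413² · 1.0481223 = 2.0674365 × 10^9.
SE(Ŷ) = √(2.0674365 × 10^9) = 45469.

45469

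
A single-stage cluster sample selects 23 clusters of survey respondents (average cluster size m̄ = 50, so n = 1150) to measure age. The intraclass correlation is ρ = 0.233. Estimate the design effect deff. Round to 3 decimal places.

12.417

deff = 1 + (50 − 1)·0.233 = 1 + 11.417 = 12.417.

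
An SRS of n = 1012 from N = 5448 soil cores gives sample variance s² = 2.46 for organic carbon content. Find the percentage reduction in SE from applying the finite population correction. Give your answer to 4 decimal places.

f = n/N = 1012/5448 = 0.18575624.
SE_no-fpc = √(s²/n) = 0.049303449; SE_fpc = √((1−f)s²/n) = 0.044489192.
Ratio = √(1−f) = 0.90235456. Reduction = 100·(1 − 0.90235456) = 9.7645%.

9.7645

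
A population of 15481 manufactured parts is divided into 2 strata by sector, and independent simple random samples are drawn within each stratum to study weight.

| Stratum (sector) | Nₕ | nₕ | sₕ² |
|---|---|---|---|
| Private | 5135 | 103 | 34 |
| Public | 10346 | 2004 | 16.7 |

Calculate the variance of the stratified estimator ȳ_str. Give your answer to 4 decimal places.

0.0386

Var(ȳ_str) = Σₕ Wₕ²(1 − fₕ)sₕ²/nₕ with Wₕ = Nₕ/N, N = 15481.
Private: Wₕ = 0.33169692; term = 0.33169692²·(1 − 0.02005842)·34/103 = 0.035589735.
Public: Wₕ = 0.66830308; term = 0.66830308²·(1 − 0.19369805)·16.7/2004 = 0.003000982.
Sum = 0.038590717.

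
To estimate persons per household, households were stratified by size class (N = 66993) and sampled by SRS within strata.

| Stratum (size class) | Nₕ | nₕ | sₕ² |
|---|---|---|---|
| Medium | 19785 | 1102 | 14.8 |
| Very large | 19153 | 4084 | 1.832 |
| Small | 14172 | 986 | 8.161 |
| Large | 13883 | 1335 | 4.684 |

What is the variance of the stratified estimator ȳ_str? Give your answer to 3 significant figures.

0.00162

Var(ȳ_str) = Σₕ Wₕ²(1 − fₕ)sₕ²/nₕ with Wₕ = Nₕ/N, N = 66993.
Medium: Wₕ = 0.29532936; term = 0.29532936²·(1 − 0.05569876)·14.8/1102 = 0.0011061243.
Very large: Wₕ = 0.28589554; term = 0.28589554²·(1 − 0.21323030)·1.832/4084 = 2.8847098 × 10^-5.
Small: Wₕ = 0.21154449; term = 0.21154449²·(1 − 0.06957381)·8.161/986 = 3.44629 × 10^-4.
Large: Wₕ = 0.20723061; term = 0.20723061²·(1 − 0.09616077)·4.684/1335 = 1.3618667 × 10^-4.
Sum = 0.0016157871.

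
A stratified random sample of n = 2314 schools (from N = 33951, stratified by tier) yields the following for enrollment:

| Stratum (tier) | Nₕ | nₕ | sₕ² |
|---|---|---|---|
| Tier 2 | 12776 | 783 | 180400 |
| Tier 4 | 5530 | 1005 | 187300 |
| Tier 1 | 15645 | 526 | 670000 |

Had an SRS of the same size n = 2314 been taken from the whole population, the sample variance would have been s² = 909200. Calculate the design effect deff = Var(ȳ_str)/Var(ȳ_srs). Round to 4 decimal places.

Var(ȳ_str) = Σ Wₕ²(1−fₕ)sₕ²/nₕ with Wₕ = Nₕ/33951:
  Tier 2: (12776/33951)²·(1−783/12776)·180400/783 = 30.626147
  Tier 4: (5530/33951)²·(1−1005/5530)·187300/1005 = 4.0458548
  Tier 1: (15645/33951)²·(1−526/15645)·670000/526 = 261.38614
  → Var(ȳ_str) = 296.05814.
Var(ȳ_srs) = (1 − 2314/33951)·909200/2314 = 366.13293.
deff = 296.05814 / 366.13293 = 0.8086.

0.8086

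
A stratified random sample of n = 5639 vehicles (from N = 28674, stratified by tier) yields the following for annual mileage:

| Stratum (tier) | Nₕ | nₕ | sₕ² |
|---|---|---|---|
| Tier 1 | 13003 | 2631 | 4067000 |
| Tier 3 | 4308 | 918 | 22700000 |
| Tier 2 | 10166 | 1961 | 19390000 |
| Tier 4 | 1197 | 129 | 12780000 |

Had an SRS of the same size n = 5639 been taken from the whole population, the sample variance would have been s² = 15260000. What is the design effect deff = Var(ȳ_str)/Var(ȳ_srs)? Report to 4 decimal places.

0.8510

Var(ȳ_str) = Σ Wₕ²(1−fₕ)sₕ²/nₕ with Wₕ = Nₕ/28674:
  Tier 1: (13003/28674)²·(1−2631/13003)·4067000/2631 = 253.56122
  Tier 3: (4308/28674)²·(1−918/4308)·22700000/918 = 439.2199
  Tier 2: (10166/28674)²·(1−1961/10166)·19390000/1961 = 1003.1187
  Tier 4: (1197/28674)²·(1−129/1197)·12780000/129 = 154.03875
  → Var(ȳ_str) = 1849.9386.
Var(ȳ_srs) = (1 − 5639/28674)·15260000/5639 = 2173.9641.
deff = 1849.9386 / 2173.9641 = 0.8510.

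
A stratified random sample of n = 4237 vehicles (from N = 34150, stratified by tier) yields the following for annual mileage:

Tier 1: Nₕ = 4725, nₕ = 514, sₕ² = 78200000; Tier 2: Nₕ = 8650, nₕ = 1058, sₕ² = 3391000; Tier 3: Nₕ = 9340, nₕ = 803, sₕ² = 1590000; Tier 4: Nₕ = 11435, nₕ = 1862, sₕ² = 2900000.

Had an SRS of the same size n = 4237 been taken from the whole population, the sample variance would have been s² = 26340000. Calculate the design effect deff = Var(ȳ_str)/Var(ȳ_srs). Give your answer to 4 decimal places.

0.5615

Var(ȳ_str) = Σ Wₕ²(1−fₕ)sₕ²/nₕ with Wₕ = Nₕ/34150:
  Tier 1: (4725/34150)²·(1−514/4725)·78200000/514 = 2595.6688
  Tier 2: (8650/34150)²·(1−1058/8650)·3391000/1058 = 180.48163
  Tier 3: (9340/34150)²·(1−803/9340)·1590000/803 = 135.37932
  Tier 4: (11435/34150)²·(1−1862/11435)·2900000/1862 = 146.19117
  → Var(ȳ_str) = 3057.7209.
Var(ȳ_srs) = (1 − 4237/34150)·26340000/4237 = 5445.3597.
deff = 3057.7209 / 5445.3597 = 0.5615.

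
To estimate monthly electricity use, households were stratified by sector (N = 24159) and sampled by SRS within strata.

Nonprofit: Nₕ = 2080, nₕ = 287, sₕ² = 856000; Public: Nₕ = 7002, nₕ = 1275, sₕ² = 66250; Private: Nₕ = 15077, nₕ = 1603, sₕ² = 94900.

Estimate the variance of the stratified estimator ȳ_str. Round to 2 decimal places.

43.23

Var(ȳ_str) = Σₕ Wₕ²(1 − fₕ)sₕ²/nₕ with Wₕ = Nₕ/N, N = 24159.
Nonprofit: Wₕ = 0.08609628; term = 0.08609628²·(1 − 0.13798077)·856000/287 = 19.058012.
Public: Wₕ = 0.28982988; term = 0.28982988²·(1 − 0.18209083)·66250/1275 = 3.5699907.
Private: Wₕ = 0.62407384; term = 0.62407384²·(1 − 0.10632089)·94900/1603 = 20.605647.
Sum = 43.23365.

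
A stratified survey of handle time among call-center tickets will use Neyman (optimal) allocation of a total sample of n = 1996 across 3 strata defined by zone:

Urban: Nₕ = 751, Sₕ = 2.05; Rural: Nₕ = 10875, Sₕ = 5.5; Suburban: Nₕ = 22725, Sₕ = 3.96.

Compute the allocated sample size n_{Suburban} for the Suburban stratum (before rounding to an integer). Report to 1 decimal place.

1186.9

Neyman allocation: nₕ = n·NₕSₕ / Σⱼ NⱼSⱼ.
Σ NⱼSⱼ = 751·2.05 + 10875·5.5 + 22725·3.96 = 151343.05.
n_{Suburban} = 1996·22725·3.96 / 151343.05 = 1186.9.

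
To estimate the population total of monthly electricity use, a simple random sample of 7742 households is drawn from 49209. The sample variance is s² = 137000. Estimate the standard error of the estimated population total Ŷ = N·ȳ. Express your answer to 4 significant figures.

Var(Ŷ) = N²·Var(ȳ) = N²·(1 − n/N)·s²/n.
f = 7742/49209 = 0.15732894; Var(ȳ) = 0.84267106·137000/7742 = 14.911642.
Var(Ŷ) = 49209² · 14.911642 = 3.6108924 × 10^10.
SE(Ŷ) = √(3.6108924 × 10^10) = 190000.

190000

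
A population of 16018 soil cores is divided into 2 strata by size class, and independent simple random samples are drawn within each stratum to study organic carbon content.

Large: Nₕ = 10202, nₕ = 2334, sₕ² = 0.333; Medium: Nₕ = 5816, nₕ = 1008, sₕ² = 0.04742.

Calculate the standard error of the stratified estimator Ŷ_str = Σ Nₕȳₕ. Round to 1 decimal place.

Var(Ŷ_str) = Σₕ Nₕ²(1 − fₕ)sₕ²/nₕ.
Large: 10202²·(1 − 2334/10202)·0.333/2334 = 11452.309.
Medium: 5816²·(1 − 1008/5816)·0.04742/1008 = 1315.497.
Sum = 12767.806.
SE = √(12767.806) = 113.0.

113.0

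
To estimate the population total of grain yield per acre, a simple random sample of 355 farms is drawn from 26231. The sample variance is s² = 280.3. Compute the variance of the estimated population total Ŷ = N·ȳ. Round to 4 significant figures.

5.359 × 10^8

Var(Ŷ) = N²·Var(ȳ) = N²·(1 − n/N)·s²/n.
f = 355/26231 = 0.01353361; Var(ȳ) = 0.98646639·280.3/355 = 0.77889164.
Var(Ŷ) = 26231² · 0.77889164 = 5.3592836 × 10^8.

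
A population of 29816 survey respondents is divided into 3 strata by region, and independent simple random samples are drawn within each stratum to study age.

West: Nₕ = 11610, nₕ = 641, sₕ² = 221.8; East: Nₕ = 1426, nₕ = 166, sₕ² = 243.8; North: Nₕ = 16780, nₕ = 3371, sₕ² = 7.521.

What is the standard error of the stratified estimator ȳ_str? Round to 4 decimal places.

0.2304

Var(ȳ_str) = Σₕ Wₕ²(1 − fₕ)sₕ²/nₕ with Wₕ = Nₕ/N, N = 29816.
West: Wₕ = 0.38938825; term = 0.38938825²·(1 − 0.05521102)·221.8/641 = 0.049568298.
East: Wₕ = 0.04782667; term = 0.04782667²·(1 − 0.11640954)·243.8/166 = 0.0029683624.
North: Wₕ = 0.56278508; term = 0.56278508²·(1 − 0.20089392)·7.521/3371 = 5.6468522 × 10^-4.
Sum = 0.053101346.
SE = √(0.053101346) = 0.2304.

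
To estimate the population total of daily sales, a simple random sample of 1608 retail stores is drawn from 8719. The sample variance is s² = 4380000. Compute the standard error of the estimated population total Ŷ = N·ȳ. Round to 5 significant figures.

410950

Var(Ŷ) = N²·Var(ȳ) = N²·(1 − n/N)·s²/n.
f = 1608/8719 = 0.18442482; Var(ȳ) = 0.81557518·4380000/1608 = 2221.5294.
Var(Ŷ) = 8719² · 2221.5294 = 1.688828 × 10^11.
SE(Ŷ) = √(1.688828 × 10^11) = 410950.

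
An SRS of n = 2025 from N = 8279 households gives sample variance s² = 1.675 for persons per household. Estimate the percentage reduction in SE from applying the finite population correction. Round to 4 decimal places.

f = n/N = 2025/8279 = 0.24459476.
SE_no-fpc = √(s²/n) = 0.028760398; SE_fpc = √((1−f)s²/n) = 0.024996827.
Ratio = √(1−f) = 0.86914052. Reduction = 100·(1 − 0.86914052) = 13.0859%.

13.0859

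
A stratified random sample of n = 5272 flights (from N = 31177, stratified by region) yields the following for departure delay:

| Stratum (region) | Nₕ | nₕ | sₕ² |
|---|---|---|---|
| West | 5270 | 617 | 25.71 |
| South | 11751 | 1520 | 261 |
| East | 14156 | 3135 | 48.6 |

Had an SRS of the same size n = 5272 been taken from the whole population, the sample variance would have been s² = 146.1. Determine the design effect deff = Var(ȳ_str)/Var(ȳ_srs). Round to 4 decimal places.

Var(ȳ_str) = Σ Wₕ²(1−fₕ)sₕ²/nₕ with Wₕ = Nₕ/31177:
  West: (5270/31177)²·(1−617/5270)·25.71/617 = 0.0010512159
  South: (11751/31177)²·(1−1520/11751)·261/1520 = 0.02123837
  East: (14156/31177)²·(1−3135/14156)·48.6/3135 = 0.0024882364
  → Var(ȳ_str) = 0.024777822.
Var(ȳ_srs) = (1 − 5272/31177)·146.1/5272 = 0.023026296.
deff = 0.024777822 / 0.023026296 = 1.0761.

1.0761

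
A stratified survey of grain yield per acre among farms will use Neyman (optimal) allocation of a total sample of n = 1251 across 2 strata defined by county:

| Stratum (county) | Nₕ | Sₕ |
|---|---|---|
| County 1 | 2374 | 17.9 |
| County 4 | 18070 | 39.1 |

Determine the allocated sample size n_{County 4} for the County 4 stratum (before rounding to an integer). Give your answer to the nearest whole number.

Neyman allocation: nₕ = n·NₕSₕ / Σⱼ NⱼSⱼ.
Σ NⱼSⱼ = 2374·17.9 + 18070·39.1 = 749031.6.
n_{County 4} = 1251·18070·39.1 / 749031.6 = 1180.

1180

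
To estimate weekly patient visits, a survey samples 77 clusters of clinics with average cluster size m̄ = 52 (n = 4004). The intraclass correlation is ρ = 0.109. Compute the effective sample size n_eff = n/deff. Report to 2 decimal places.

610.46

deff = 1 + (52 − 1)·0.109 = 1 + 5.559 = 6.559.
n_eff = 4004 / 6.559 = 610.46.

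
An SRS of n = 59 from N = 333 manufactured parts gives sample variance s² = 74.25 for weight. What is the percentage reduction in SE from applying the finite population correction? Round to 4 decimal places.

9.2904

f = n/N = 59/333 = 0.17717718.
SE_no-fpc = √(s²/n) = 1.1218175; SE_fpc = √((1−f)s²/n) = 1.017596.
Ratio = √(1−f) = 0.90709582. Reduction = 100·(1 − 0.90709582) = 9.2904%.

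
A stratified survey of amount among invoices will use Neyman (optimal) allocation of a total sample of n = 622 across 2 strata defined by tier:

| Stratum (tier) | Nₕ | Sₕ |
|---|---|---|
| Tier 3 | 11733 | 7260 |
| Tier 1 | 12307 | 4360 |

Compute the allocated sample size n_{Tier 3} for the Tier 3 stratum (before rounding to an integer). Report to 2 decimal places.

381.61

Neyman allocation: nₕ = n·NₕSₕ / Σⱼ NⱼSⱼ.
Σ NⱼSⱼ = 11733·7260 + 12307·4360 = 1.388401 × 10^8.
n_{Tier 3} = 622·11733·7260 / (1.388401 × 10^8) = 381.61.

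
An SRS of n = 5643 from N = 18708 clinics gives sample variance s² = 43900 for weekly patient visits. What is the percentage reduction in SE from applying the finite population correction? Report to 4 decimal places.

16.4318

f = n/N = 5643/18708 = 0.30163566.
SE_no-fpc = √(s²/n) = 2.7891844; SE_fpc = √((1−f)s²/n) = 2.3308711.
Ratio = √(1−f) = 0.83568196. Reduction = 100·(1 − 0.83568196) = 16.4318%.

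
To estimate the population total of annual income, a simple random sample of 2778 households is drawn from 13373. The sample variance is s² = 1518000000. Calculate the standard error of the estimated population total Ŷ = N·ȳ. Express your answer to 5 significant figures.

8.7990 × 10^6

Var(Ŷ) = N²·Var(ȳ) = N²·(1 − n/N)·s²/n.
f = 2778/13373 = 0.20773200; Var(ȳ) = 0.79226800·1518000000/2778 = 432923.98.
Var(Ŷ) = 13373² · 432923.98 = 7.7422882 × 10^13.
SE(Ŷ) = √(7.7422882 × 10^13) = 8.7990 × 10^6.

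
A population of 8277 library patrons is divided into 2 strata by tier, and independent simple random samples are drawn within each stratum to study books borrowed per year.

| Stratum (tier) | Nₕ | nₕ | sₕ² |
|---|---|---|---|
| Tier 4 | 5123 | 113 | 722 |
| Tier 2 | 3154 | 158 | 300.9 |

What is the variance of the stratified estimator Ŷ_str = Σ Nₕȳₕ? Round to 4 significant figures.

1.820 × 10^8

Var(Ŷ_str) = Σₕ Nₕ²(1 − fₕ)sₕ²/nₕ.
Tier 4: 5123²·(1 − 113/5123)·722/113 = 1.6399131 × 10^8.
Tier 2: 3154²·(1 − 158/3154)·300.9/158 = 1.7995694 × 10^7.
Sum = 1.81987 × 10^8.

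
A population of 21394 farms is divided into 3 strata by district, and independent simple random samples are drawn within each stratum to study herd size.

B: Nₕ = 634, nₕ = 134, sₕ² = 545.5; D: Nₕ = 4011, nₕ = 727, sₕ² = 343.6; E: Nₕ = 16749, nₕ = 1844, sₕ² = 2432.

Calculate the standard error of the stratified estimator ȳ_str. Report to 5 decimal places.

Var(ȳ_str) = Σₕ Wₕ²(1 − fₕ)sₕ²/nₕ with Wₕ = Nₕ/N, N = 21394.
B: Wₕ = 0.02963448; term = 0.02963448²·(1 − 0.21135647)·545.5/134 = 0.0028194554.
D: Wₕ = 0.18748247; term = 0.18748247²·(1 − 0.18125156)·343.6/727 = 0.013601618.
E: Wₕ = 0.78288305; term = 0.78288305²·(1 − 0.11009613)·2432/1844 = 0.71934882.
Sum = 0.73576989.
SE = √(0.73576989) = 0.85777.

0.85777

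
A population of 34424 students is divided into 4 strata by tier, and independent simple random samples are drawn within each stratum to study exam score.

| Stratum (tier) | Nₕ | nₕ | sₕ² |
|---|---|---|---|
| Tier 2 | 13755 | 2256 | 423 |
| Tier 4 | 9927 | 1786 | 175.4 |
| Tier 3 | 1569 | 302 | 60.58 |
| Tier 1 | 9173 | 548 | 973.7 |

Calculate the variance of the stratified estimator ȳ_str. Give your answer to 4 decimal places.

Var(ȳ_str) = Σₕ Wₕ²(1 − fₕ)sₕ²/nₕ with Wₕ = Nₕ/N, N = 34424.
Tier 2: Wₕ = 0.39957588; term = 0.39957588²·(1 − 0.16401309)·423/2256 = 0.025026451.
Tier 4: Wₕ = 0.28837439; term = 0.28837439²·(1 − 0.17991337)·175.4/1786 = 0.0066976314.
Tier 3: Wₕ = 0.04557867; term = 0.04557867²·(1 − 0.19247929)·60.58/302 = 3.3651096 × 10^-4.
Tier 1: Wₕ = 0.26647107; term = 0.26647107²·(1 − 0.05974054)·973.7/548 = 0.11862943.
Sum = 0.15069002.

0.1507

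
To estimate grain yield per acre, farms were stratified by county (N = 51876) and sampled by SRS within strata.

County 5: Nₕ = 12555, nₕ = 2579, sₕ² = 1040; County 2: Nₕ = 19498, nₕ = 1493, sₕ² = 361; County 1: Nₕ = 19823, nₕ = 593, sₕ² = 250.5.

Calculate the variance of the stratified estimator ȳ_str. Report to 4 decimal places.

0.1101

Var(ȳ_str) = Σₕ Wₕ²(1 − fₕ)sₕ²/nₕ with Wₕ = Nₕ/N, N = 51876.
County 5: Wₕ = 0.24201943; term = 0.24201943²·(1 − 0.20541617)·1040/2579 = 0.018768181.
County 2: Wₕ = 0.37585781; term = 0.37585781²·(1 − 0.07657196)·361/1493 = 0.03154261.
County 1: Wₕ = 0.38212275; term = 0.38212275²·(1 − 0.02991475)·250.5/593 = 0.059836852.
Sum = 0.11014764.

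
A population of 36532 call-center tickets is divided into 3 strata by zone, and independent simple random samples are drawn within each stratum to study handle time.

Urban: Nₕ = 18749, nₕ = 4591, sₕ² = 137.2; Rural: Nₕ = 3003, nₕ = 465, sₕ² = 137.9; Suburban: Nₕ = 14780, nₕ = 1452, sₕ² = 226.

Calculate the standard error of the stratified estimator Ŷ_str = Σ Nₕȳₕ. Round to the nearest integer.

6392

Var(Ŷ_str) = Σₕ Nₕ²(1 − fₕ)sₕ²/nₕ.
Urban: 18749²·(1 − 4591/18749)·137.2/4591 = 7.932806 × 10^6.
Rural: 3003²·(1 − 465/3003)·137.9/465 = 2.2602593 × 10^6.
Suburban: 14780²·(1 − 1452/14780)·226/1452 = 3.0660642 × 10^7.
Sum = 4.0853707 × 10^7.
SE = √(4.0853707 × 10^7) = 6392.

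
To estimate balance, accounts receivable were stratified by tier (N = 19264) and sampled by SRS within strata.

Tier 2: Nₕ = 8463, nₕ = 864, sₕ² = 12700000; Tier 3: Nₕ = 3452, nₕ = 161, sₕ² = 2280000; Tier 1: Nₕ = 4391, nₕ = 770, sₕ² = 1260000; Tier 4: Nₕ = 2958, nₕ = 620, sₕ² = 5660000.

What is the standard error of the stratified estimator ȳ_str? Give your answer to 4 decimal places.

56.7543

Var(ȳ_str) = Σₕ Wₕ²(1 − fₕ)sₕ²/nₕ with Wₕ = Nₕ/N, N = 19264.
Tier 2: Wₕ = 0.43931686; term = 0.43931686²·(1 − 0.10209146)·12700000/864 = 2547.2867.
Tier 3: Wₕ = 0.17919435; term = 0.17919435²·(1 − 0.04663963)·2280000/161 = 433.52555.
Tier 1: Wₕ = 0.22793812; term = 0.22793812²·(1 − 0.17535869)·1260000/770 = 70.109818.
Tier 4: Wₕ = 0.15355066; term = 0.15355066²·(1 − 0.20960108)·5660000/620 = 170.12748.
Sum = 3221.0495.
SE = √(3221.0495) = 56.7543.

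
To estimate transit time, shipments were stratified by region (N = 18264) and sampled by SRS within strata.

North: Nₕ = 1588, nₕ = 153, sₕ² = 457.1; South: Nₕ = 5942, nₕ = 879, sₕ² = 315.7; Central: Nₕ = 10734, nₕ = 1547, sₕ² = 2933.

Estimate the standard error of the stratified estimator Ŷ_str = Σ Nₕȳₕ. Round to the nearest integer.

Var(Ŷ_str) = Σₕ Nₕ²(1 − fₕ)sₕ²/nₕ.
North: 1588²·(1 − 153/1588)·457.1/153 = 6.8080414 × 10^6.
South: 5942²·(1 − 879/5942)·315.7/879 = 1.0805038 × 10^7.
Central: 10734²·(1 − 1547/10734)·2933/1547 = 1.869636 × 10^8.
Sum = 2.0457668 × 10^8.
SE = √(2.0457668 × 10^8) = 14303.

14303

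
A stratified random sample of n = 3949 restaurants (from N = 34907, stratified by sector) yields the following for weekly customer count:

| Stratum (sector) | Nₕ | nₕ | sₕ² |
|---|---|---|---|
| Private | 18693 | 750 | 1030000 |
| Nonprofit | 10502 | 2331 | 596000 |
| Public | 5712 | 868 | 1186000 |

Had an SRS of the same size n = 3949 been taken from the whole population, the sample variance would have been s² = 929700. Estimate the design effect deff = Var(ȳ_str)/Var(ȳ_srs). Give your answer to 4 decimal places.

Var(ȳ_str) = Σ Wₕ²(1−fₕ)sₕ²/nₕ with Wₕ = Nₕ/34907:
  Private: (18693/34907)²·(1−750/18693)·1030000/750 = 378.02887
  Nonprofit: (10502/34907)²·(1−2331/10502)·596000/2331 = 18.00637
  Public: (5712/34907)²·(1−868/5712)·1186000/868 = 31.026461
  → Var(ȳ_str) = 427.0617.
Var(ȳ_srs) = (1 − 3949/34907)·929700/3949 = 208.79306.
deff = 427.0617 / 208.79306 = 2.0454.

2.0454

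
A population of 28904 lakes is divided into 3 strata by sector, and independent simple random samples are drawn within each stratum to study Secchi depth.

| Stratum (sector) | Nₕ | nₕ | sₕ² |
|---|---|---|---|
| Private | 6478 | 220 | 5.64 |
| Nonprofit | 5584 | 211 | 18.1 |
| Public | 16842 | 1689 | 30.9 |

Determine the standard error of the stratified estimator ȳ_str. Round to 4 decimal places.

0.0996

Var(ȳ_str) = Σₕ Wₕ²(1 − fₕ)sₕ²/nₕ with Wₕ = Nₕ/N, N = 28904.
Private: Wₕ = 0.22412123; term = 0.22412123²·(1 − 0.03396110)·5.64/220 = 0.0012439904.
Nonprofit: Wₕ = 0.19319125; term = 0.19319125²·(1 − 0.03778653)·18.1/211 = 0.0030806508.
Public: Wₕ = 0.58268752; term = 0.58268752²·(1 − 0.10028500)·30.9/1689 = 0.0055886282.
Sum = 0.0099132694.
SE = √(0.0099132694) = 0.0996.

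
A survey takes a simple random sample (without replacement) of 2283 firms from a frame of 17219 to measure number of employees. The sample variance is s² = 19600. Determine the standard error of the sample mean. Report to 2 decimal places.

Under SRS without replacement, Var(ȳ) = (1 − f)·s²/n with f = n/N = 2283/17219 = 0.13258610.
Var(ȳ) = (1 − 0.13258610)·19600/2283 = 0.86741390·8.5851949 = 7.4469174.
SE(ȳ) = √(7.4469174) = 2.73.

2.73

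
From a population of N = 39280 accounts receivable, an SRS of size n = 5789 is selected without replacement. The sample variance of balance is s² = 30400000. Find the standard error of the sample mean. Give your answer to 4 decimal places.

66.9134

Under SRS without replacement, Var(ȳ) = (1 − f)·s²/n with f = n/N = 5789/39280 = 0.14737780.
Var(ȳ) = (1 − 0.14737780)·30400000/5789 = 0.85262220·5251.3387 = 4477.408.
SE(ȳ) = √(4477.408) = 66.9134.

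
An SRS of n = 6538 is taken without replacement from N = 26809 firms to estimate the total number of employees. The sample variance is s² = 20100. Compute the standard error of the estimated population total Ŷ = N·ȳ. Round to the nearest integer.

40875

Var(Ŷ) = N²·Var(ȳ) = N²·(1 − n/N)·s²/n.
f = 6538/26809 = 0.24387333; Var(ȳ) = 0.75612667·20100/6538 = 2.3245864.
Var(Ŷ) = 26809² · 2.3245864 = 1.6707325 × 10^9.
SE(Ŷ) = √(1.6707325 × 10^9) = 40875.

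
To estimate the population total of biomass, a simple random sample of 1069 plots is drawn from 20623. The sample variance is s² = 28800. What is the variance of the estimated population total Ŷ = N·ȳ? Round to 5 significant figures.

1.0864 × 10^10

Var(Ŷ) = N²·Var(ȳ) = N²·(1 − n/N)·s²/n.
f = 1069/20623 = 0.05183533; Var(ȳ) = 0.94816467·28800/1069 = 25.544567.
Var(Ŷ) = 20623² · 25.544567 = 1.0864312 × 10^10.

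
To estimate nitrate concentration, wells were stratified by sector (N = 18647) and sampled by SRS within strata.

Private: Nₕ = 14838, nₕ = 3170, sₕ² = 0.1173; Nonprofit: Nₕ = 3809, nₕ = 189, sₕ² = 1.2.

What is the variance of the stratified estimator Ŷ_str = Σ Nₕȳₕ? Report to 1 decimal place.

93952.9

Var(Ŷ_str) = Σₕ Nₕ²(1 − fₕ)sₕ²/nₕ.
Private: 14838²·(1 − 3170/14838)·0.1173/3170 = 6406.3482.
Nonprofit: 3809²·(1 − 189/3809)·1.2/189 = 87546.54.
Sum = 93952.888.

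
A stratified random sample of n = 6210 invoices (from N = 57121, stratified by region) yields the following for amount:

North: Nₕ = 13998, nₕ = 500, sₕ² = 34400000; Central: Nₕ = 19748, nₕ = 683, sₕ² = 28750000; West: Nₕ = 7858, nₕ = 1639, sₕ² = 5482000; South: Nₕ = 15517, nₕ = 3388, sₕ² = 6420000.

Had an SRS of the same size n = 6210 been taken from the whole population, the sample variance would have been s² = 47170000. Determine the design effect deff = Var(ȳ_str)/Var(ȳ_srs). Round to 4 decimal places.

Var(ȳ_str) = Σ Wₕ²(1−fₕ)sₕ²/nₕ with Wₕ = Nₕ/57121:
  North: (13998/57121)²·(1−500/13998)·34400000/500 = 3984.1185
  Central: (19748/57121)²·(1−683/19748)·28750000/683 = 4857.1942
  West: (7858/57121)²·(1−1639/7858)·5482000/1639 = 50.09577
  South: (15517/57121)²·(1−3388/15517)·6420000/3388 = 109.30318
  → Var(ȳ_str) = 9000.7117.
Var(ȳ_srs) = (1 − 6210/57121)·47170000/6210 = 6770.0223.
deff = 9000.7117 / 6770.0223 = 1.3295.

1.3295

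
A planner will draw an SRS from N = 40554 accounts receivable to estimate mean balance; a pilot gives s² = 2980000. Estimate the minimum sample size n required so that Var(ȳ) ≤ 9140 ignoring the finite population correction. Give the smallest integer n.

327

Without fpc, n₀ = s²/D = 2980000/9140 = 326.0394.
Rounding up, n = 327.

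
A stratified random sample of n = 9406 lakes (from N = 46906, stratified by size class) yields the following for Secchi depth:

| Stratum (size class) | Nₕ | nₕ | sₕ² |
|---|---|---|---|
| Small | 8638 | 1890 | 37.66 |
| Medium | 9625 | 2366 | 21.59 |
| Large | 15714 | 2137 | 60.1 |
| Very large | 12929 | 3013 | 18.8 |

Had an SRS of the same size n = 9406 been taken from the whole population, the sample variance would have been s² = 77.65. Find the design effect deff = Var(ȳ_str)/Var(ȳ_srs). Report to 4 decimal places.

0.5922

Var(ȳ_str) = Σ Wₕ²(1−fₕ)sₕ²/nₕ with Wₕ = Nₕ/46906:
  Small: (8638/46906)²·(1−1890/8638)·37.66/1890 = 5.2789796 × 10^-4
  Medium: (9625/46906)²·(1−2366/9625)·21.59/2366 = 2.8977348 × 10^-4
  Large: (15714/46906)²·(1−2137/15714)·60.1/2137 = 0.0027271167
  Very large: (12929/46906)²·(1−3013/12929)·18.8/3013 = 3.6358284 × 10^-4
  → Var(ȳ_str) = 0.003908371.
Var(ȳ_srs) = (1 − 9406/46906)·77.65/9406 = 0.0065999304.
deff = 0.003908371 / 0.0065999304 = 0.5922.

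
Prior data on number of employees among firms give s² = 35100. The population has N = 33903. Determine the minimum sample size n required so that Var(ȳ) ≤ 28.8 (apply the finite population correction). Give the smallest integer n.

Without fpc, n₀ = s²/D = 35100/28.8 = 1218.7500.
With fpc, (1 − n/N)·s²/n ≤ D requires n ≥ n₀/(1 + n₀/N) = 1218.7500/(1 + 1218.7500/33903) = 1176.4585.
Rounding up, n = 1177.

1177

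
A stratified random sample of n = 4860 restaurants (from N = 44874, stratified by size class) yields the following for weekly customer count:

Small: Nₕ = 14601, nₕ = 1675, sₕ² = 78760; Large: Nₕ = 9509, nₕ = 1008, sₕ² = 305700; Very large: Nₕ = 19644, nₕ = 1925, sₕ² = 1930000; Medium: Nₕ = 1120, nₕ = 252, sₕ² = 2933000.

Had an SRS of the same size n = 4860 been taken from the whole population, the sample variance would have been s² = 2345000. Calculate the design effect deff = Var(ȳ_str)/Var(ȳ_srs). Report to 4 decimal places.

0.4544

Var(ȳ_str) = Σ Wₕ²(1−fₕ)sₕ²/nₕ with Wₕ = Nₕ/44874:
  Small: (14601/44874)²·(1−1675/14601)·78760/1675 = 4.4070511
  Large: (9509/44874)²·(1−1008/9509)·305700/1008 = 12.174474
  Very large: (19644/44874)²·(1−1925/19644)·1930000/1925 = 173.30302
  Medium: (1120/44874)²·(1−252/1120)·2933000/252 = 5.6190087
  → Var(ȳ_str) = 195.50355.
Var(ȳ_srs) = (1 − 4860/44874)·2345000/4860 = 430.25286.
deff = 195.50355 / 430.25286 = 0.4544.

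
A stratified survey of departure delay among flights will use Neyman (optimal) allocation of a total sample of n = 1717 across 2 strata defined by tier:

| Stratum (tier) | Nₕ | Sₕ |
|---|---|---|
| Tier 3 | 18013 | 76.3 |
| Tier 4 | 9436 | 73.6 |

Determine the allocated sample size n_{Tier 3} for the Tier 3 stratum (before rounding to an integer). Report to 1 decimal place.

Neyman allocation: nₕ = n·NₕSₕ / Σⱼ NⱼSⱼ.
Σ NⱼSⱼ = 18013·76.3 + 9436·73.6 = 2.0688815 × 10^6.
n_{Tier 3} = 1717·18013·76.3 / (2.0688815 × 10^6) = 1140.6.

1140.6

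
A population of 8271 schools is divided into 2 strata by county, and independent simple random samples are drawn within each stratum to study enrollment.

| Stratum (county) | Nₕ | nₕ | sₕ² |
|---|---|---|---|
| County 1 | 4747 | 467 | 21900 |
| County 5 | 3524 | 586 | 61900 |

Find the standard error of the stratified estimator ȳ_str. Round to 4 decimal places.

5.4694

Var(ȳ_str) = Σₕ Wₕ²(1 − fₕ)sₕ²/nₕ with Wₕ = Nₕ/N, N = 8271.
County 1: Wₕ = 0.57393302; term = 0.57393302²·(1 − 0.09837792)·21900/467 = 13.927533.
County 5: Wₕ = 0.42606698; term = 0.42606698²·(1 − 0.16628831)·61900/586 = 15.986916.
Sum = 29.914449.
SE = √(29.914449) = 5.4694.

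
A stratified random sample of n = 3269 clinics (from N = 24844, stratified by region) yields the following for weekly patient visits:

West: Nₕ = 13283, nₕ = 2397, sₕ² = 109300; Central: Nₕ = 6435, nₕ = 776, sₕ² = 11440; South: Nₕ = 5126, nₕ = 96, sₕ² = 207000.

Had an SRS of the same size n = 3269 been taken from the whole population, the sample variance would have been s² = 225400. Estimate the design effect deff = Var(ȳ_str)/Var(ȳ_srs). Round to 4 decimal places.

Var(ȳ_str) = Σ Wₕ²(1−fₕ)sₕ²/nₕ with Wₕ = Nₕ/24844:
  West: (13283/24844)²·(1−2397/13283)·109300/2397 = 10.682517
  Central: (6435/24844)²·(1−776/6435)·11440/776 = 0.86978018
  South: (5126/24844)²·(1−96/5126)·207000/96 = 90.074666
  → Var(ȳ_str) = 101.62696.
Var(ȳ_srs) = (1 − 3269/24844)·225400/3269 = 59.878136.
deff = 101.62696 / 59.878136 = 1.6972.

1.6972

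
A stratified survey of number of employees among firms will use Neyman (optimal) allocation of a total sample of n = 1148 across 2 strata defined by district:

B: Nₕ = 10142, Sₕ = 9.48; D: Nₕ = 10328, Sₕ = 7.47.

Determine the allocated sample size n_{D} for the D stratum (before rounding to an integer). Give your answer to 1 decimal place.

Neyman allocation: nₕ = n·NₕSₕ / Σⱼ NⱼSⱼ.
Σ NⱼSⱼ = 10142·9.48 + 10328·7.47 = 173296.32.
n_{D} = 1148·10328·7.47 / 173296.32 = 511.1.

511.1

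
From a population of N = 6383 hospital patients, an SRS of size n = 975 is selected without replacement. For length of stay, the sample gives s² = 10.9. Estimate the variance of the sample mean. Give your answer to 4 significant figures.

0.009472

Under SRS without replacement, Var(ȳ) = (1 − f)·s²/n with f = n/N = 975/6383 = 0.15274949.
Var(ȳ) = (1 − 0.15274949)·10.9/975 = 0.84725051·0.011179487 = 0.0094718262.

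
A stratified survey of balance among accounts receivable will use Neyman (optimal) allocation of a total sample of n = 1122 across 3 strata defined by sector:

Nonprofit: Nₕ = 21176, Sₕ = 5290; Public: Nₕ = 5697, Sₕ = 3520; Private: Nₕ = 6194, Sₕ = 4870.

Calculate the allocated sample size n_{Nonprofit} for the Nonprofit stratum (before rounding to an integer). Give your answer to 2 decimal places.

774.71

Neyman allocation: nₕ = n·NₕSₕ / Σⱼ NⱼSⱼ.
Σ NⱼSⱼ = 21176·5290 + 5697·3520 + 6194·4870 = 1.6223926 × 10^8.
n_{Nonprofit} = 1122·21176·5290 / (1.6223926 × 10^8) = 774.71.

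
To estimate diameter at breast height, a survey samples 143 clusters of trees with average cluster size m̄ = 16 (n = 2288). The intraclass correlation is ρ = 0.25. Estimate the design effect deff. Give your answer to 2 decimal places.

4.75

deff = 1 + (16 − 1)·0.25 = 1 + 3.75 = 4.75.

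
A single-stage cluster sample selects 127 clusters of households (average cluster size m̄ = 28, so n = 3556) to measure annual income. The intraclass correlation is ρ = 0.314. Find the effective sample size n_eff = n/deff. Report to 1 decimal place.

375.2

deff = 1 + (28 − 1)·0.314 = 1 + 8.478 = 9.478.
n_eff = 3556 / 9.478 = 375.2.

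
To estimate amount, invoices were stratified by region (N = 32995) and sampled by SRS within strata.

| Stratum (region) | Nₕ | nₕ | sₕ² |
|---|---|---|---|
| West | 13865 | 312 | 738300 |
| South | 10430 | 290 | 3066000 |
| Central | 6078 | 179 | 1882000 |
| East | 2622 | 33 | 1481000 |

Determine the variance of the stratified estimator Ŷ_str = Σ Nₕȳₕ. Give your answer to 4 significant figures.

2.244 × 10^12

Var(Ŷ_str) = Σₕ Nₕ²(1 − fₕ)sₕ²/nₕ.
West: 13865²·(1 − 312/13865)·738300/312 = 4.4466565 × 10^11.
South: 10430²·(1 − 290/10430)·3066000/290 = 1.1181406 × 10^12.
Central: 6078²·(1 − 179/6078)·1882000/179 = 3.7696904 × 10^11.
East: 2622²·(1 − 33/2622)·1481000/33 = 3.0465328 × 10^11.
Sum = 2.2444286 × 10^12.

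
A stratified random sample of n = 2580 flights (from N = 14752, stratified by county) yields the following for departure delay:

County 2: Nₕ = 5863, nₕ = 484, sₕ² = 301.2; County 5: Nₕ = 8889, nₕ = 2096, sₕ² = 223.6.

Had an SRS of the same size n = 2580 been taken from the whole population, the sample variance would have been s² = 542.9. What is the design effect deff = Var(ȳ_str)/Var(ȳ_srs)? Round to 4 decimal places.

0.6899

Var(ȳ_str) = Σ Wₕ²(1−fₕ)sₕ²/nₕ with Wₕ = Nₕ/14752:
  County 2: (5863/14752)²·(1−484/5863)·301.2/484 = 0.090183947
  County 5: (8889/14752)²·(1−2096/8889)·223.6/2096 = 0.029600104
  → Var(ȳ_str) = 0.11978405.
Var(ȳ_srs) = (1 − 2580/14752)·542.9/2580 = 0.17362457.
deff = 0.11978405 / 0.17362457 = 0.6899.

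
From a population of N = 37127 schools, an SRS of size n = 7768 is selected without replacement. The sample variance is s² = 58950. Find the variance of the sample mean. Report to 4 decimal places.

Under SRS without replacement, Var(ȳ) = (1 − f)·s²/n with f = n/N = 7768/37127 = 0.20922779.
Var(ȳ) = (1 − 0.20922779)·58950/7768 = 0.79077221·7.588826 = 6.0010327.

6.0010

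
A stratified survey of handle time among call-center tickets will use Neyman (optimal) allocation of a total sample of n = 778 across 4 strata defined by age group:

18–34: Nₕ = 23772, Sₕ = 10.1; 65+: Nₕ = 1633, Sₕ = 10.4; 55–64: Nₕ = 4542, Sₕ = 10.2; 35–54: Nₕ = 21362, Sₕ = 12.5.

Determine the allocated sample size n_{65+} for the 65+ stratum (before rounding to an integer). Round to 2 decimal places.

23.16

Neyman allocation: nₕ = n·NₕSₕ / Σⱼ NⱼSⱼ.
Σ NⱼSⱼ = 23772·10.1 + 1633·10.4 + 4542·10.2 + 21362·12.5 = 570433.8.
n_{65+} = 778·1633·10.4 / 570433.8 = 23.16.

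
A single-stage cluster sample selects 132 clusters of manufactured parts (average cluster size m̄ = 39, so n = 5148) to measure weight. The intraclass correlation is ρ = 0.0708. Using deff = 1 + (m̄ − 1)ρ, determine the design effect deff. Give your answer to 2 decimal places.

deff = 1 + (39 − 1)·0.0708 = 1 + 2.6904 = 3.6904.

3.69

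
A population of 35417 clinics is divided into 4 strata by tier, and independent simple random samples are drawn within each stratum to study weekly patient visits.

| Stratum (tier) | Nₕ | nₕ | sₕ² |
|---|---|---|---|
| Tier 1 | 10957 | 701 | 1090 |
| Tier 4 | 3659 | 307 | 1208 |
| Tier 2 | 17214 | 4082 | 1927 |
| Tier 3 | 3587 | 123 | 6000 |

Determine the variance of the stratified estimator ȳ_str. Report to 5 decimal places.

0.74606

Var(ȳ_str) = Σₕ Wₕ²(1 − fₕ)sₕ²/nₕ with Wₕ = Nₕ/N, N = 35417.
Tier 1: Wₕ = 0.30937121; term = 0.30937121²·(1 − 0.06397737)·1090/701 = 0.13930112.
Tier 4: Wₕ = 0.10331197; term = 0.10331197²·(1 − 0.08390271)·1208/307 = 0.038474363.
Tier 2: Wₕ = 0.48603778; term = 0.48603778²·(1 − 0.23713257)·1927/4082 = 0.085074194.
Tier 3: Wₕ = 0.10127905; term = 0.10127905²·(1 − 0.03429049)·6000/123 = 0.48320549.
Sum = 0.74605517.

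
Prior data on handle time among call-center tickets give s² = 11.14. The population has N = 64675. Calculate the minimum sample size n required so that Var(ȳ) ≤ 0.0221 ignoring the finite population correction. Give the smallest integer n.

Without fpc, n₀ = s²/D = 11.14/0.0221 = 504.0724.
Rounding up, n = 505.

505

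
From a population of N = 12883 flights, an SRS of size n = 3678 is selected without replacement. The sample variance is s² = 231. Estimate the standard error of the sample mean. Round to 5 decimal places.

Under SRS without replacement, Var(ȳ) = (1 − f)·s²/n with f = n/N = 3678/12883 = 0.28549251.
Var(ȳ) = (1 − 0.28549251)·231/3678 = 0.71450749·0.062805873 = 0.044875267.
SE(ȳ) = √(0.044875267) = 0.21184.

0.21184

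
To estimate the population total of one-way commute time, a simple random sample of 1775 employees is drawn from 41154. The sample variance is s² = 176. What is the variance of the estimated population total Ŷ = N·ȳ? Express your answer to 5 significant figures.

1.6069 × 10^8

Var(Ŷ) = N²·Var(ȳ) = N²·(1 − n/N)·s²/n.
f = 1775/41154 = 0.04313068; Var(ȳ) = 0.95686932·176/1775 = 0.09487831.
Var(Ŷ) = 41154² · 0.09487831 = 1.6069081 × 10^8.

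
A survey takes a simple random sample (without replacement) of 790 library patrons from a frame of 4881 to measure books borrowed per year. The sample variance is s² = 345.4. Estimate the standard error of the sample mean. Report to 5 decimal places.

Under SRS without replacement, Var(ȳ) = (1 − f)·s²/n with f = n/N = 790/4881 = 0.16185208.
Var(ȳ) = (1 − 0.16185208)·345.4/790 = 0.83814792·0.43721519 = 0.366451.
SE(ȳ) = √(0.366451) = 0.60535.

0.60535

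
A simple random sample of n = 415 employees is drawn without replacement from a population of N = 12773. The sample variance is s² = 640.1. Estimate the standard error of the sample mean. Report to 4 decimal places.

Under SRS without replacement, Var(ȳ) = (1 − f)·s²/n with f = n/N = 415/12773 = 0.03249041.
Var(ȳ) = (1 − 0.03249041)·640.1/415 = 0.96750959·1.5424096 = 1.4922961.
SE(ȳ) = √(1.4922961) = 1.2216.

1.2216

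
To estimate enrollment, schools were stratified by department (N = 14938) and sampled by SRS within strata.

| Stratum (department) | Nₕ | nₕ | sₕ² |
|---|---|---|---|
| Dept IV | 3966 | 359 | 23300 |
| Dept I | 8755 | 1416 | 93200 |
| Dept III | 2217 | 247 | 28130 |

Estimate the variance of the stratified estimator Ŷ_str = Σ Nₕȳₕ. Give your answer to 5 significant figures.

5.6549 × 10^9

Var(Ŷ_str) = Σₕ Nₕ²(1 − fₕ)sₕ²/nₕ.
Dept IV: 3966²·(1 − 359/3966)·23300/359 = 9.2845386 × 10^8.
Dept I: 8755²·(1 − 1416/8755)·93200/1416 = 4.229078 × 10^9.
Dept III: 2217²·(1 − 247/2217)·28130/247 = 4.9739876 × 10^8.
Sum = 5.6549306 × 10^9.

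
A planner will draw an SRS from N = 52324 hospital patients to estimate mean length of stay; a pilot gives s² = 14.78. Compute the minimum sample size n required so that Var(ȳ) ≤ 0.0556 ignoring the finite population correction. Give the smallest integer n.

Without fpc, n₀ = s²/D = 14.78/0.0556 = 265.8273.
Rounding up, n = 266.

266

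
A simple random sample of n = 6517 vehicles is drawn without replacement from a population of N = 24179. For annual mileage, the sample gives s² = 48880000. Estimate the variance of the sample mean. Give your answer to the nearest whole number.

5479

Under SRS without replacement, Var(ȳ) = (1 − f)·s²/n with f = n/N = 6517/24179 = 0.26953141.
Var(ȳ) = (1 − 0.26953141)·48880000/6517 = 0.73046859·7500.3836 = 5478.7946.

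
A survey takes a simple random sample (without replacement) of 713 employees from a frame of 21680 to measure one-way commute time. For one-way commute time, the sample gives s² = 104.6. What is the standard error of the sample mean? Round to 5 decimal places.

0.37667

Under SRS without replacement, Var(ȳ) = (1 − f)·s²/n with f = n/N = 713/21680 = 0.03288745.
Var(ȳ) = (1 − 0.03288745)·104.6/713 = 0.96711255·0.14670407 = 0.14187934.
SE(ȳ) = √(0.14187934) = 0.37667.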